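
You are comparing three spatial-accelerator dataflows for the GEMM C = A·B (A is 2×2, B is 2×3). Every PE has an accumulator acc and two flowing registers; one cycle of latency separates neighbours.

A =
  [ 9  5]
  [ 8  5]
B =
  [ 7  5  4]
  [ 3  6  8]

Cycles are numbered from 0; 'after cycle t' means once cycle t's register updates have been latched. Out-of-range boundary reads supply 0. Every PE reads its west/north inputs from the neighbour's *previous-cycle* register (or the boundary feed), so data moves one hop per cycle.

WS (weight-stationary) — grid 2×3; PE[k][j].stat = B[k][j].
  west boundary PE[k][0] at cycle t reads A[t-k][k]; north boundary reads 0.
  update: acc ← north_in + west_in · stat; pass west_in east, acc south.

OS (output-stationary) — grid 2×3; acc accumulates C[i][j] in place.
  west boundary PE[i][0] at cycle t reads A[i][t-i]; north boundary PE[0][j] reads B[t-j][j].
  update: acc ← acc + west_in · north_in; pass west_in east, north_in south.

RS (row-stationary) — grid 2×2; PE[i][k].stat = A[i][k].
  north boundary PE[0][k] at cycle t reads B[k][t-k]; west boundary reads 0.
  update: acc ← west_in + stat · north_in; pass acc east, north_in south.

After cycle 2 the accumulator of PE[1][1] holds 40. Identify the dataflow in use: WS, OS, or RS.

WS [2×3] PE[1][1] across cycles:
  0: (1,1).acc=0  regs=<0,0>
  1: (1,1).acc=0  regs=<0,0>
  2: (1,1).acc=75  regs=<5,75>
OS [2×3] PE[1][1] across cycles:
  0: (1,1).acc=0  regs=<0,0>
  1: (1,1).acc=0  regs=<0,0>
  2: (1,1).acc=40  regs=<8,5>
RS [2×2] PE[1][1] across cycles:
  0: (1,1).acc=0  regs=<0,0>
  1: (1,1).acc=0  regs=<0,0>
  2: (1,1).acc=71  regs=<71,3>

dataflow = OS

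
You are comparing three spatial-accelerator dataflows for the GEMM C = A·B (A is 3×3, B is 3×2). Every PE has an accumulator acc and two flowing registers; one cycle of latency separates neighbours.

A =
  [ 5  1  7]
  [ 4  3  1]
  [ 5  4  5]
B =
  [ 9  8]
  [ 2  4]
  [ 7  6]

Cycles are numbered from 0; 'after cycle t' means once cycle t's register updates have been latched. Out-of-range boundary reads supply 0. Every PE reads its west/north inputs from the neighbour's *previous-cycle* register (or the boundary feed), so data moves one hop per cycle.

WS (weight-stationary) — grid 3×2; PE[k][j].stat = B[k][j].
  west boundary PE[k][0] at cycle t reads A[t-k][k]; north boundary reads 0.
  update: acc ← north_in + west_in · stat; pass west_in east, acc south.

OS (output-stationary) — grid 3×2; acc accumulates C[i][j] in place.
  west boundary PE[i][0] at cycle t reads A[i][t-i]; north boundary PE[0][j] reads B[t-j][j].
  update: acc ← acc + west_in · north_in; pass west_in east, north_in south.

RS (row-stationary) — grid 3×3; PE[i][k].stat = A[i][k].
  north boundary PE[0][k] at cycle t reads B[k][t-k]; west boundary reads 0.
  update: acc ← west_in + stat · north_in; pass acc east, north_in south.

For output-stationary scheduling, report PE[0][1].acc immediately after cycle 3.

PE[0][1].acc = 86

Tracing OS — 3×2 array, target PE[0][1]:
  step 0 · PE0,0: acc=45; fwd→5 fwd↓9
  step 0 · PE0,1: acc=0; fwd→0 fwd↓0
  step 1 · PE0,0: acc=47; fwd→1 fwd↓2
  step 1 · PE0,1: acc=40; fwd→5 fwd↓8
  step 2 · PE0,0: acc=96; fwd→7 fwd↓7
  step 2 · PE0,1: acc=44; fwd→1 fwd↓4
  step 3 · PE0,0: acc=96; fwd→0 fwd↓0
  step 3 · PE0,1: acc=86; fwd→7 fwd↓6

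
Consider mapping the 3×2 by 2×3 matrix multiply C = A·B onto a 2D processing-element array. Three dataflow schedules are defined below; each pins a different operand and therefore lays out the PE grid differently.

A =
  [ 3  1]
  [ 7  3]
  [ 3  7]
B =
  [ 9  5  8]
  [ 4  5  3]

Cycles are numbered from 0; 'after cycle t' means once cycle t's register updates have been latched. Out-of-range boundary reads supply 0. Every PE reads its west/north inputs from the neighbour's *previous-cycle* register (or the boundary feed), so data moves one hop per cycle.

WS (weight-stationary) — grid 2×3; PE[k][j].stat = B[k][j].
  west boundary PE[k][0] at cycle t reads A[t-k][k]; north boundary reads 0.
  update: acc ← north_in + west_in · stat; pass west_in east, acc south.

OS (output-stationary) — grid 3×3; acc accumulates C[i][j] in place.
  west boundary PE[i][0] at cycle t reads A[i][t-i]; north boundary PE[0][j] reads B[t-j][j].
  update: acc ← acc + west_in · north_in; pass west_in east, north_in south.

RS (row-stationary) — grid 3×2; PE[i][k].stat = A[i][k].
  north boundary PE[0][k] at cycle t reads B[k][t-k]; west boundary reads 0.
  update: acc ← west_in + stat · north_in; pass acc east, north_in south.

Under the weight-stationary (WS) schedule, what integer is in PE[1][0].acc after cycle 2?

PE[1][0].acc = 75

Tracing WS — 2×3 array, target PE[1][0]:
  cycle 0: PE[0][0] → acc 27, east 3, south 27
  cycle 0: PE[1][0] → acc 0, east 0, south 0
  cycle 1: PE[0][0] → acc 63, east 7, south 63
  cycle 1: PE[1][0] → acc 31, east 1, south 31
  cycle 2: PE[0][0] → acc 27, east 3, south 27
  cycle 2: PE[1][0] → acc 75, east 3, south 75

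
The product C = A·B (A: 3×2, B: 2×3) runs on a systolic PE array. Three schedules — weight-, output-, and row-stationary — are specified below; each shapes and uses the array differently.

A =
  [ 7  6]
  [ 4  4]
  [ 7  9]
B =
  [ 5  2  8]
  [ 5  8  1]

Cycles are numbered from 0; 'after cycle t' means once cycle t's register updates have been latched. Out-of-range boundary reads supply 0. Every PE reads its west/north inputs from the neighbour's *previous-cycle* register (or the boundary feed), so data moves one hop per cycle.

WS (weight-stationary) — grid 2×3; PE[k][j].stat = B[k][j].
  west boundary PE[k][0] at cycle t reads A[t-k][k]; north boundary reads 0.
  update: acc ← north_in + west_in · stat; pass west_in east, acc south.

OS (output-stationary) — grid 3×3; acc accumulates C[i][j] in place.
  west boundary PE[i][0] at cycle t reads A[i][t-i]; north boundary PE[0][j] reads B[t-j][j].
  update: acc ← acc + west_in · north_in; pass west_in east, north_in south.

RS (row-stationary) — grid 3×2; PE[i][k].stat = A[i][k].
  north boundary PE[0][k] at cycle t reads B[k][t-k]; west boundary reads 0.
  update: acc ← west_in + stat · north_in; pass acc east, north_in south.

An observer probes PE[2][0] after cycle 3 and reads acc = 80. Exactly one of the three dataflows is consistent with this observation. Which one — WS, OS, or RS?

dataflow = OS

WS: PE[2][0] is outside its 2×3 grid.
OS [3×3] PE[2][0] across cycles:
  [0] (2,0) acc=0 (h:0 v:0)
  [1] (2,0) acc=0 (h:0 v:0)
  [2] (2,0) acc=35 (h:7 v:5)
  [3] (2,0) acc=80 (h:9 v:5)
RS [3×2] PE[2][0] across cycles:
  [0] (2,0) acc=0 (h:0 v:0)
  [1] (2,0) acc=0 (h:0 v:0)
  [2] (2,0) acc=35 (h:35 v:5)
  [3] (2,0) acc=14 (h:14 v:2)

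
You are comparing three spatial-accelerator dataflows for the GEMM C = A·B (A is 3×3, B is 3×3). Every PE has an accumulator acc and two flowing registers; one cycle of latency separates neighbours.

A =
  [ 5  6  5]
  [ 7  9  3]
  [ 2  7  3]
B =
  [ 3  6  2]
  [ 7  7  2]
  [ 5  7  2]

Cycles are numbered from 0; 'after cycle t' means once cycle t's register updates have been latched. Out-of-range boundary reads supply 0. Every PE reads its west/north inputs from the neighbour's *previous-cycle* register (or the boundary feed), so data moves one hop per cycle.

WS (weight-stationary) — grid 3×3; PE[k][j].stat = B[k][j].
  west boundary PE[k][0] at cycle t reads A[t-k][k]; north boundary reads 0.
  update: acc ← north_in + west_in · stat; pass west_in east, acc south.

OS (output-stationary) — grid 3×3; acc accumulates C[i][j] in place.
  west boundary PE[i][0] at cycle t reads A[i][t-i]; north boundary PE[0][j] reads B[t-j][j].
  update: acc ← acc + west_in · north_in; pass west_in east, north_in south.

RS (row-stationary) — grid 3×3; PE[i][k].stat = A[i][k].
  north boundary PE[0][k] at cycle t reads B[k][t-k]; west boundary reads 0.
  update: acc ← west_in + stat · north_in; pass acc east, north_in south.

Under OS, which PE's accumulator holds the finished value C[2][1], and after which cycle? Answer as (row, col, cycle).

OS: C[2][1] accumulates in PE[2][1]:
  0: (2,1).acc=0  regs=<0,0>
  1: (2,1).acc=0  regs=<0,0>
  2: (2,1).acc=0  regs=<0,0>
  3: (2,1).acc=12  regs=<2,6>
  4: (2,1).acc=61  regs=<7,7>
  5: (2,1).acc=82  regs=<3,7>

(row, col, cycle) = (2, 1, 5)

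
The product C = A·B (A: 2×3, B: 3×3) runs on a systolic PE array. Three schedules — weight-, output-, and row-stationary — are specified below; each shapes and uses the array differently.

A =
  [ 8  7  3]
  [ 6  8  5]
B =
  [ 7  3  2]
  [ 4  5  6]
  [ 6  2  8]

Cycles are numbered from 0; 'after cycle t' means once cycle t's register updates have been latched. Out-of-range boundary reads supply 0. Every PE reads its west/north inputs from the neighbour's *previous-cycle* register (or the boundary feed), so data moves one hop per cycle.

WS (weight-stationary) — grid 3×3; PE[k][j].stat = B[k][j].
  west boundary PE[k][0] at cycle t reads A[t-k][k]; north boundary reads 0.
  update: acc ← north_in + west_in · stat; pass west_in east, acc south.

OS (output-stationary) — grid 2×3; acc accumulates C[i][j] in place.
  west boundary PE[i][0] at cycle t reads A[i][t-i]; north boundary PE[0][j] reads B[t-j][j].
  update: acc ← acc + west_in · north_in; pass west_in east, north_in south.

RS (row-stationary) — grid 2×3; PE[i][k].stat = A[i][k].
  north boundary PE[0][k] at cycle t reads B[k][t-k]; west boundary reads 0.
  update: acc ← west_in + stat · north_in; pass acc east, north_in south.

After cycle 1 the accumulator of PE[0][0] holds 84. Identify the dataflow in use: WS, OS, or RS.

WS [3×3] PE[0][0] across cycles:
  after 0 — PE[0][0] acc=56, pass-E 8, pass-S 56
  after 1 — PE[0][0] acc=42, pass-E 6, pass-S 42
OS [2×3] PE[0][0] across cycles:
  after 0 — PE[0][0] acc=56, pass-E 8, pass-S 7
  after 1 — PE[0][0] acc=84, pass-E 7, pass-S 4
RS [2×3] PE[0][0] across cycles:
  after 0 — PE[0][0] acc=56, pass-E 56, pass-S 7
  after 1 — PE[0][0] acc=24, pass-E 24, pass-S 3

dataflow = OS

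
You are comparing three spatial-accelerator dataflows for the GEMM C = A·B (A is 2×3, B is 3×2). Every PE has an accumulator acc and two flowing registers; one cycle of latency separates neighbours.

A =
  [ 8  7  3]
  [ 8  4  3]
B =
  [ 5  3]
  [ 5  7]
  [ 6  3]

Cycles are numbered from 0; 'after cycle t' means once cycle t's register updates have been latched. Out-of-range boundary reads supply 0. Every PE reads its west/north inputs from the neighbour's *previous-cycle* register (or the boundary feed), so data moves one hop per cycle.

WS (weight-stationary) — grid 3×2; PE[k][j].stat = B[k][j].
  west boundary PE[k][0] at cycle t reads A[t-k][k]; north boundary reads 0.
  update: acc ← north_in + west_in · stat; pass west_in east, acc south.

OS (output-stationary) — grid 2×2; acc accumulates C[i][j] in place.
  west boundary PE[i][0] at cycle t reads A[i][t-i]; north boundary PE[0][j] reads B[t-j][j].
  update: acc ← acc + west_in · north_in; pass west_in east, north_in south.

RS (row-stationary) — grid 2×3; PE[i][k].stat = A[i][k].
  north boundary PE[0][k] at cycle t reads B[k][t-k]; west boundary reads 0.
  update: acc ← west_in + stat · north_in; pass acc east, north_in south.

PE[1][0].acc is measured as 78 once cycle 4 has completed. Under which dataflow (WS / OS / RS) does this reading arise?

dataflow = OS

WS (3×2 grid), PE[1][0]:
  step 0 · PE1,0: acc=0; fwd→0 fwd↓0
  step 1 · PE1,0: acc=75; fwd→7 fwd↓75
  step 2 · PE1,0: acc=60; fwd→4 fwd↓60
  step 3 · PE1,0: acc=0; fwd→0 fwd↓0
  step 4 · PE1,0: acc=0; fwd→0 fwd↓0
OS (2×2 grid), PE[1][0]:
  step 0 · PE1,0: acc=0; fwd→0 fwd↓0
  step 1 · PE1,0: acc=40; fwd→8 fwd↓5
  step 2 · PE1,0: acc=60; fwd→4 fwd↓5
  step 3 · PE1,0: acc=78; fwd→3 fwd↓6
  step 4 · PE1,0: acc=78; fwd→0 fwd↓0
RS (2×3 grid), PE[1][0]:
  step 0 · PE1,0: acc=0; fwd→0 fwd↓0
  step 1 · PE1,0: acc=40; fwd→40 fwd↓5
  step 2 · PE1,0: acc=24; fwd→24 fwd↓3
  step 3 · PE1,0: acc=0; fwd→0 fwd↓0
  step 4 · PE1,0: acc=0; fwd→0 fwd↓0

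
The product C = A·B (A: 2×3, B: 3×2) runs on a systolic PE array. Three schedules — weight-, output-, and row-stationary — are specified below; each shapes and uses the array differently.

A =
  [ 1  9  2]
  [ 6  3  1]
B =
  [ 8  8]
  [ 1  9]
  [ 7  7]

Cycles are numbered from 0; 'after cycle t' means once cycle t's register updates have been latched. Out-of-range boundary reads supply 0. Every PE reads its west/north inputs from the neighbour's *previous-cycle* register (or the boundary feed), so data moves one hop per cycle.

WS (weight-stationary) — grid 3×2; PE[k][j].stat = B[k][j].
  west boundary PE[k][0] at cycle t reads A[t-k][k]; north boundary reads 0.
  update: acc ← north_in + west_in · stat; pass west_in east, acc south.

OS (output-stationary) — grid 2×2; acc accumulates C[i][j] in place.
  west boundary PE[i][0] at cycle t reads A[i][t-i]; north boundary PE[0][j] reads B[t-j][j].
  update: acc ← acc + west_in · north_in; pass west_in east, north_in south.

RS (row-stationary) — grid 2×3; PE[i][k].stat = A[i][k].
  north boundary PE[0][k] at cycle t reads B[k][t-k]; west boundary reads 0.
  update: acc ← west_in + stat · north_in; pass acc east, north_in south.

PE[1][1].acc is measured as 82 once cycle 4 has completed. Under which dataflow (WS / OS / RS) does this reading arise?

WS [3×2] PE[1][1] across cycles:
  cycle 0: PE[1][1] → acc 0, east 0, south 0
  cycle 1: PE[1][1] → acc 0, east 0, south 0
  cycle 2: PE[1][1] → acc 89, east 9, south 89
  cycle 3: PE[1][1] → acc 75, east 3, south 75
  cycle 4: PE[1][1] → acc 0, east 0, south 0
OS [2×2] PE[1][1] across cycles:
  cycle 0: PE[1][1] → acc 0, east 0, south 0
  cycle 1: PE[1][1] → acc 0, east 0, south 0
  cycle 2: PE[1][1] → acc 48, east 6, south 8
  cycle 3: PE[1][1] → acc 75, east 3, south 9
  cycle 4: PE[1][1] → acc 82, east 1, south 7
RS [2×3] PE[1][1] across cycles:
  cycle 0: PE[1][1] → acc 0, east 0, south 0
  cycle 1: PE[1][1] → acc 0, east 0, south 0
  cycle 2: PE[1][1] → acc 51, east 51, south 1
  cycle 3: PE[1][1] → acc 75, east 75, south 9
  cycle 4: PE[1][1] → acc 0, east 0, south 0

dataflow = OS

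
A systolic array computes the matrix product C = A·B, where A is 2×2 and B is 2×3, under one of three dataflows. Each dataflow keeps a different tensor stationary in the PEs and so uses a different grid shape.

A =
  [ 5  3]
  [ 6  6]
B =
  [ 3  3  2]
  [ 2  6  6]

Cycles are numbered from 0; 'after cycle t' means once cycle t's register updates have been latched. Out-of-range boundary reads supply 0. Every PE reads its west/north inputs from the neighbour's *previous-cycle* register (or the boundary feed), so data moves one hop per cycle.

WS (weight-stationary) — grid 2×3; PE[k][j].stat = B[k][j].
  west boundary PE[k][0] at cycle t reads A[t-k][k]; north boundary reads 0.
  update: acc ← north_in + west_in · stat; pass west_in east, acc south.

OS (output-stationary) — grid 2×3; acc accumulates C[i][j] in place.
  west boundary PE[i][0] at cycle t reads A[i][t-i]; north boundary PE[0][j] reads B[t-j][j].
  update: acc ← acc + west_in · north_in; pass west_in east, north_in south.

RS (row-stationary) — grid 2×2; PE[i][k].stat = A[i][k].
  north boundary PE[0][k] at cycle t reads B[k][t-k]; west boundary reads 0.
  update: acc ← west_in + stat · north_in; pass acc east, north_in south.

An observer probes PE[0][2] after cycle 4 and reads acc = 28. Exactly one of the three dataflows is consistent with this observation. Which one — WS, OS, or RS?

dataflow = OS

— WS: 2×3; PE[0][2] trace:
  after 0 — PE[0][2] acc=0, pass-E 0, pass-S 0
  after 1 — PE[0][2] acc=0, pass-E 0, pass-S 0
  after 2 — PE[0][2] acc=10, pass-E 5, pass-S 10
  after 3 — PE[0][2] acc=12, pass-E 6, pass-S 12
  after 4 — PE[0][2] acc=0, pass-E 0, pass-S 0
— OS: 2×3; PE[0][2] trace:
  after 0 — PE[0][2] acc=0, pass-E 0, pass-S 0
  after 1 — PE[0][2] acc=0, pass-E 0, pass-S 0
  after 2 — PE[0][2] acc=10, pass-E 5, pass-S 2
  after 3 — PE[0][2] acc=28, pass-E 3, pass-S 6
  after 4 — PE[0][2] acc=28, pass-E 0, pass-S 0
— RS: 2×2 array has no PE[0][2].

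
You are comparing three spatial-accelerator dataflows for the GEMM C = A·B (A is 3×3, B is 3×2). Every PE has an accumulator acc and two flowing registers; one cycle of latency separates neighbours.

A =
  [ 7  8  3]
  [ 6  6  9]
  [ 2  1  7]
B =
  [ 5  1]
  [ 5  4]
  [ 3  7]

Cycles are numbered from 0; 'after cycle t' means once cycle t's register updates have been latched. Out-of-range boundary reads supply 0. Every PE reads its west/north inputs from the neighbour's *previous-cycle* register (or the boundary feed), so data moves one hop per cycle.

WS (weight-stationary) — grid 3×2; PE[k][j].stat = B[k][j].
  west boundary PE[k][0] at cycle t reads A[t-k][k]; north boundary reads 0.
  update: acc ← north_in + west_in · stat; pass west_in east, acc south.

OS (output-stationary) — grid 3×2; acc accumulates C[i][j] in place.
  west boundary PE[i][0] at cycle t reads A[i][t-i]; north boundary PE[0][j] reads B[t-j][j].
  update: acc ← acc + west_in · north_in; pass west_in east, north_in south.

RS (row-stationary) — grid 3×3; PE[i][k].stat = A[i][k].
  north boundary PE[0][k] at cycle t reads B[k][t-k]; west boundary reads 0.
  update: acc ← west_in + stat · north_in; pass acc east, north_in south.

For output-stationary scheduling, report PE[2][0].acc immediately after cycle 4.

PE[2][0].acc = 36

Tracing OS — 3×2 array, target PE[2][0]:
  @0  [1,0]  acc 0  |  →0  ↓0
  @0  [2,0]  acc 0  |  →0  ↓0
  @1  [1,0]  acc 30  |  →6  ↓5
  @1  [2,0]  acc 0  |  →0  ↓0
  @2  [1,0]  acc 60  |  →6  ↓5
  @2  [2,0]  acc 10  |  →2  ↓5
  @3  [1,0]  acc 87  |  →9  ↓3
  @3  [2,0]  acc 15  |  →1  ↓5
  @4  [1,0]  acc 87  |  →0  ↓0
  @4  [2,0]  acc 36  |  →7  ↓3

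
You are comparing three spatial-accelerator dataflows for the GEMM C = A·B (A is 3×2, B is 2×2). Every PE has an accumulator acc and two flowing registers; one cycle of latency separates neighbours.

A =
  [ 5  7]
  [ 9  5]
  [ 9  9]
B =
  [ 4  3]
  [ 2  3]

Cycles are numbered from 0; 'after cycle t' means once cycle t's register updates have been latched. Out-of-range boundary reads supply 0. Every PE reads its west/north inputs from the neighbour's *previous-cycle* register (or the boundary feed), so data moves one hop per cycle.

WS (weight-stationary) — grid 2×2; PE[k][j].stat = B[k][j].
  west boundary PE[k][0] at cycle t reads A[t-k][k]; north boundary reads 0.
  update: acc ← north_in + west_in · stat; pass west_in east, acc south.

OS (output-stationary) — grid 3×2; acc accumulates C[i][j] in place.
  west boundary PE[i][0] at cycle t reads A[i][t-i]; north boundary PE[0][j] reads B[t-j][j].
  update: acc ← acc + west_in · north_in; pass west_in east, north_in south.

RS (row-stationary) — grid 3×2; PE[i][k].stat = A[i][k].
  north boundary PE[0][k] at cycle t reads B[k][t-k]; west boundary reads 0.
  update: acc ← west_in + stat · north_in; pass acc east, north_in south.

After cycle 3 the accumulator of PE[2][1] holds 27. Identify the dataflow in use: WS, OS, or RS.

— WS: 2×2 array has no PE[2][1].
OS (3×2 grid), PE[2][1]:
  t=0 PE[2][1]: acc=0 h=0 v=0
  t=1 PE[2][1]: acc=0 h=0 v=0
  t=2 PE[2][1]: acc=0 h=0 v=0
  t=3 PE[2][1]: acc=27 h=9 v=3
RS (3×2 grid), PE[2][1]:
  t=0 PE[2][1]: acc=0 h=0 v=0
  t=1 PE[2][1]: acc=0 h=0 v=0
  t=2 PE[2][1]: acc=0 h=0 v=0
  t=3 PE[2][1]: acc=54 h=54 v=2

dataflow = OS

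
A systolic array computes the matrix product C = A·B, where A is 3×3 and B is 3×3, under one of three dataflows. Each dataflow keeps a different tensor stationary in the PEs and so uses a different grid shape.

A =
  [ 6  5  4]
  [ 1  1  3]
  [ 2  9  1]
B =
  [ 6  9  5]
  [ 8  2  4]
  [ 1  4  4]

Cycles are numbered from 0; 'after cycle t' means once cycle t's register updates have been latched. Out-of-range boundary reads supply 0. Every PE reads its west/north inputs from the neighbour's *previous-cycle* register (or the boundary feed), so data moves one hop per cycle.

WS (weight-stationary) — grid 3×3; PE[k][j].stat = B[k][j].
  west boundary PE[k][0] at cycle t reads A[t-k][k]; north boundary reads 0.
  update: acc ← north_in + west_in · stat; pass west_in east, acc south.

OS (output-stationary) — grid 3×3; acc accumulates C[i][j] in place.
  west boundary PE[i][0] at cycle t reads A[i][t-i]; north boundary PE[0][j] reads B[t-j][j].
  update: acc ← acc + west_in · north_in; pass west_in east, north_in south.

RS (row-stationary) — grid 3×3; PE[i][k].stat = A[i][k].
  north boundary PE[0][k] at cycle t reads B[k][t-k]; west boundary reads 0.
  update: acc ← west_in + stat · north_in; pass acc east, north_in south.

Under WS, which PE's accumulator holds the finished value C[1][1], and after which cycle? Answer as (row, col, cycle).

Under WS, C[1][1] lands at PE[2][1]:
  cycle 0: PE[2][1] → acc 0, east 0, south 0
  cycle 1: PE[2][1] → acc 0, east 0, south 0
  cycle 2: PE[2][1] → acc 0, east 0, south 0
  cycle 3: PE[2][1] → acc 80, east 4, south 80
  cycle 4: PE[2][1] → acc 23, east 3, south 23

(row, col, cycle) = (2, 1, 4)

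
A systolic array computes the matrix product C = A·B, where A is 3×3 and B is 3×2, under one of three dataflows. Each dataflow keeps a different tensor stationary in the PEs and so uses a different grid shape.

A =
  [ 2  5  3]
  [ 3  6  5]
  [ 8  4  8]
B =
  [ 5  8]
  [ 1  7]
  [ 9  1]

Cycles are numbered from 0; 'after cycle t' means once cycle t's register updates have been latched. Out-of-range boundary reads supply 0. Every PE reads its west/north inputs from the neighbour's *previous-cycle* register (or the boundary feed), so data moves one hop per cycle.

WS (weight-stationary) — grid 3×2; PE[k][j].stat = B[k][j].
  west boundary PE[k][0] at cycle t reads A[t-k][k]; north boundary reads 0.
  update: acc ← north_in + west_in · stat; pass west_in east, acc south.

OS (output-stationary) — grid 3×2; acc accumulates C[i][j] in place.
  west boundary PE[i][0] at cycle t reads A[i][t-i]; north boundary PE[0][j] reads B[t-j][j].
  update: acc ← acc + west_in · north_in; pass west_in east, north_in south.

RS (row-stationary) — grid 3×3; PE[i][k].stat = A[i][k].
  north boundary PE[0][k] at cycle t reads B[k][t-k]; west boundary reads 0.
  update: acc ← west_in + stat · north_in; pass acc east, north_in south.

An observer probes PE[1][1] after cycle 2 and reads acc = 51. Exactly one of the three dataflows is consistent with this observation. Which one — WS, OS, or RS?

WS (3×2 grid), PE[1][1]:
  t=0 PE[1][1]: acc=0 h=0 v=0
  t=1 PE[1][1]: acc=0 h=0 v=0
  t=2 PE[1][1]: acc=51 h=5 v=51
OS (3×2 grid), PE[1][1]:
  t=0 PE[1][1]: acc=0 h=0 v=0
  t=1 PE[1][1]: acc=0 h=0 v=0
  t=2 PE[1][1]: acc=24 h=3 v=8
RS (3×3 grid), PE[1][1]:
  t=0 PE[1][1]: acc=0 h=0 v=0
  t=1 PE[1][1]: acc=0 h=0 v=0
  t=2 PE[1][1]: acc=21 h=21 v=1

dataflow = WS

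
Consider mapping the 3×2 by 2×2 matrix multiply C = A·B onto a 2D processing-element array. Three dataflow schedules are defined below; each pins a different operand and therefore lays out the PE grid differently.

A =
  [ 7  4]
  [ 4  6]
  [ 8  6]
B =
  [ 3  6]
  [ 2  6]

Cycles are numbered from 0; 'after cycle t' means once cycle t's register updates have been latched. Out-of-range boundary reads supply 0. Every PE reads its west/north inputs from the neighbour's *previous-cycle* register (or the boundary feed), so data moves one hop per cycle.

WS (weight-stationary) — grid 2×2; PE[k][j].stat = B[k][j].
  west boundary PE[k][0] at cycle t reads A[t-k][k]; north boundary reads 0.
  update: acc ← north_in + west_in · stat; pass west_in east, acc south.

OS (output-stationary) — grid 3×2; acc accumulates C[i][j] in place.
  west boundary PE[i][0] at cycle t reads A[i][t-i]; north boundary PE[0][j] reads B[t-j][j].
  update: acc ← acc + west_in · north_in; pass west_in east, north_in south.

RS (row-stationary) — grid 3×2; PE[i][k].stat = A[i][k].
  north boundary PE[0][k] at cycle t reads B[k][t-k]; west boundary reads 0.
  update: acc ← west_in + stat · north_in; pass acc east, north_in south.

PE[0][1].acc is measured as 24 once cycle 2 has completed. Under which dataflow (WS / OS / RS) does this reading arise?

dataflow = WS

— WS: 2×2; PE[0][1] trace:
  step 0 · PE0,1: acc=0; fwd→0 fwd↓0
  step 1 · PE0,1: acc=42; fwd→7 fwd↓42
  step 2 · PE0,1: acc=24; fwd→4 fwd↓24
— OS: 3×2; PE[0][1] trace:
  step 0 · PE0,1: acc=0; fwd→0 fwd↓0
  step 1 · PE0,1: acc=42; fwd→7 fwd↓6
  step 2 · PE0,1: acc=66; fwd→4 fwd↓6
— RS: 3×2; PE[0][1] trace:
  step 0 · PE0,1: acc=0; fwd→0 fwd↓0
  step 1 · PE0,1: acc=29; fwd→29 fwd↓2
  step 2 · PE0,1: acc=66; fwd→66 fwd↓6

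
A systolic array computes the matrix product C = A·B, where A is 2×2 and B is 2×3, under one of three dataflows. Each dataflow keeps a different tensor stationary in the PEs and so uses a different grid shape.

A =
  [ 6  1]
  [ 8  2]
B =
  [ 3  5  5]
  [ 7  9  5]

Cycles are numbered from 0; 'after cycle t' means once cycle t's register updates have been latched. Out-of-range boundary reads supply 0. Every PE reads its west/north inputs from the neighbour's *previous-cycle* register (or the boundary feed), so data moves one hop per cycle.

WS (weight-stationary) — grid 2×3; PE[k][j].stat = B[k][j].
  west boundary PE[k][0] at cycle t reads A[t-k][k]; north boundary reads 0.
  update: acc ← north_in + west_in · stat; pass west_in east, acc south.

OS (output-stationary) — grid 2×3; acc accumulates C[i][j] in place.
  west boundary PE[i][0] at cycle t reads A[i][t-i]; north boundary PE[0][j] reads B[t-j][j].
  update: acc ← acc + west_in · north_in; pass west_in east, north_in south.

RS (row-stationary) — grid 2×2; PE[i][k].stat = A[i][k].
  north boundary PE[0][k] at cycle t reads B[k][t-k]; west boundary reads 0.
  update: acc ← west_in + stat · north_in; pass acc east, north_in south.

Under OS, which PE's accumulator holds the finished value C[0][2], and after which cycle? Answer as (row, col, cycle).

OS — PE[0][2] is where C[0][2] collects:
  t=0 PE[0][2]: acc=0 h=0 v=0
  t=1 PE[0][2]: acc=0 h=0 v=0
  t=2 PE[0][2]: acc=30 h=6 v=5
  t=3 PE[0][2]: acc=35 h=1 v=5

(row, col, cycle) = (0, 2, 3)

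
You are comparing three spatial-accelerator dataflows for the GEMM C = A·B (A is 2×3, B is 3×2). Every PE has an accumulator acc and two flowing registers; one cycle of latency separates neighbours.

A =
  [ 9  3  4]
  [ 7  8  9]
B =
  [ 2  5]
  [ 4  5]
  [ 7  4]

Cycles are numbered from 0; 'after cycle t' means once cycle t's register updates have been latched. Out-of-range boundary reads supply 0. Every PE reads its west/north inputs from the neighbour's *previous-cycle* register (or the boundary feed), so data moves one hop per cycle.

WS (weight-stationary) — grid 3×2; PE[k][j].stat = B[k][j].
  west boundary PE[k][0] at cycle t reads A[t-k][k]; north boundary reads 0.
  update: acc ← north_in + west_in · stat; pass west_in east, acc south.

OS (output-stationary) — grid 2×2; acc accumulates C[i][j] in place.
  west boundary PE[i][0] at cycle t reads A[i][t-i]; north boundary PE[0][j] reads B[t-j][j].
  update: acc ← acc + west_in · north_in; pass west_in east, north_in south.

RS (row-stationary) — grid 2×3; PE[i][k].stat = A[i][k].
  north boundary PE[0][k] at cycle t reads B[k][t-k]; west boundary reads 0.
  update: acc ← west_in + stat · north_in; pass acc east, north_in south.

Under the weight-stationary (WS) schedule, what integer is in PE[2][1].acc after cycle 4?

WS on a 3×2 grid — tracing PE[2][1] and its feeders:
  0: (1,1).acc=0  regs=<0,0>
  0: (2,0).acc=0  regs=<0,0>
  0: (2,1).acc=0  regs=<0,0>
  1: (1,1).acc=0  regs=<0,0>
  1: (2,0).acc=0  regs=<0,0>
  1: (2,1).acc=0  regs=<0,0>
  2: (1,1).acc=60  regs=<3,60>
  2: (2,0).acc=58  regs=<4,58>
  2: (2,1).acc=0  regs=<0,0>
  3: (1,1).acc=75  regs=<8,75>
  3: (2,0).acc=109  regs=<9,109>
  3: (2,1).acc=76  regs=<4,76>
  4: (1,1).acc=0  regs=<0,0>
  4: (2,0).acc=0  regs=<0,0>
  4: (2,1).acc=111  regs=<9,111>

PE[2][1].acc = 111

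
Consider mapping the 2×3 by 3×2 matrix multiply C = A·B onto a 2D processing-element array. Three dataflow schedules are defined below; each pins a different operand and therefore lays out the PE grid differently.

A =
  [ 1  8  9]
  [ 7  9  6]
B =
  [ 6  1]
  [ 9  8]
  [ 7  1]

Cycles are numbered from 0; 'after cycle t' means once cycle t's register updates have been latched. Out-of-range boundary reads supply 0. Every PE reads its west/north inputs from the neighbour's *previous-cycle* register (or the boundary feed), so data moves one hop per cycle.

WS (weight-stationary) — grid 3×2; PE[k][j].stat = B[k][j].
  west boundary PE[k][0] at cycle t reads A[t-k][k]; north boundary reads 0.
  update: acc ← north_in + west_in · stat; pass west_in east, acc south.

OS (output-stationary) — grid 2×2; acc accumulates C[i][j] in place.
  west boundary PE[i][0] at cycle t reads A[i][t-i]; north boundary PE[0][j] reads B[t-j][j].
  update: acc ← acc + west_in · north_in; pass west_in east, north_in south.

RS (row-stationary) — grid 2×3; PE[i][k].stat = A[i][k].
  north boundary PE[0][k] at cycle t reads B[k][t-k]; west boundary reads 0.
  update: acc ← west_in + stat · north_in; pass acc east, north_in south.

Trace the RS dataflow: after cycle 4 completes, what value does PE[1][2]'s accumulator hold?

Tracing RS — 2×3 array, target PE[1][2]:
  [0] (0,2) acc=0 (h:0 v:0)
  [0] (1,1) acc=0 (h:0 v:0)
  [0] (1,2) acc=0 (h:0 v:0)
  [1] (0,2) acc=0 (h:0 v:0)
  [1] (1,1) acc=0 (h:0 v:0)
  [1] (1,2) acc=0 (h:0 v:0)
  [2] (0,2) acc=141 (h:141 v:7)
  [2] (1,1) acc=123 (h:123 v:9)
  [2] (1,2) acc=0 (h:0 v:0)
  [3] (0,2) acc=74 (h:74 v:1)
  [3] (1,1) acc=79 (h:79 v:8)
  [3] (1,2) acc=165 (h:165 v:7)
  [4] (0,2) acc=0 (h:0 v:0)
  [4] (1,1) acc=0 (h:0 v:0)
  [4] (1,2) acc=85 (h:85 v:1)

PE[1][2].acc = 85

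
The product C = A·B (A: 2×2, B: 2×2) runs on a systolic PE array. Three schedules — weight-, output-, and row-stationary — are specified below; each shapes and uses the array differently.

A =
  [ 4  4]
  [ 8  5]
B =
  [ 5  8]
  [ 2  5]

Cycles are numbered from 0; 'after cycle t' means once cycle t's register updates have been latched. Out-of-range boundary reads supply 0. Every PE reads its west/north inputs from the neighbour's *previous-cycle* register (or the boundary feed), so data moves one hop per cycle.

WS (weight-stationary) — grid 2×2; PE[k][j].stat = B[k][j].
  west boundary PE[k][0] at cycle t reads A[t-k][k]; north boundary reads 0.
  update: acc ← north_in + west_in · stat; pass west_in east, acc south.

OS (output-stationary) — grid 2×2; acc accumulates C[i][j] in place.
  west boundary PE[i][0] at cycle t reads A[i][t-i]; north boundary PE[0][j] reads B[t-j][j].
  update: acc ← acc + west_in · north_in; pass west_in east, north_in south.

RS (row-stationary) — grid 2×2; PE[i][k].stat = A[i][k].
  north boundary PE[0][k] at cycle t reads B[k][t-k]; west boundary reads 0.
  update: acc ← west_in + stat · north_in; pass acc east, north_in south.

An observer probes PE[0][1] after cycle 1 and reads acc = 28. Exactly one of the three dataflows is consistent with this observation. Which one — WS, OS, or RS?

Under WS (2×2), PE[0][1]:
  after 0 — PE[0][1] acc=0, pass-E 0, pass-S 0
  after 1 — PE[0][1] acc=32, pass-E 4, pass-S 32
Under OS (2×2), PE[0][1]:
  after 0 — PE[0][1] acc=0, pass-E 0, pass-S 0
  after 1 — PE[0][1] acc=32, pass-E 4, pass-S 8
Under RS (2×2), PE[0][1]:
  after 0 — PE[0][1] acc=0, pass-E 0, pass-S 0
  after 1 — PE[0][1] acc=28, pass-E 28, pass-S 2

dataflow = RS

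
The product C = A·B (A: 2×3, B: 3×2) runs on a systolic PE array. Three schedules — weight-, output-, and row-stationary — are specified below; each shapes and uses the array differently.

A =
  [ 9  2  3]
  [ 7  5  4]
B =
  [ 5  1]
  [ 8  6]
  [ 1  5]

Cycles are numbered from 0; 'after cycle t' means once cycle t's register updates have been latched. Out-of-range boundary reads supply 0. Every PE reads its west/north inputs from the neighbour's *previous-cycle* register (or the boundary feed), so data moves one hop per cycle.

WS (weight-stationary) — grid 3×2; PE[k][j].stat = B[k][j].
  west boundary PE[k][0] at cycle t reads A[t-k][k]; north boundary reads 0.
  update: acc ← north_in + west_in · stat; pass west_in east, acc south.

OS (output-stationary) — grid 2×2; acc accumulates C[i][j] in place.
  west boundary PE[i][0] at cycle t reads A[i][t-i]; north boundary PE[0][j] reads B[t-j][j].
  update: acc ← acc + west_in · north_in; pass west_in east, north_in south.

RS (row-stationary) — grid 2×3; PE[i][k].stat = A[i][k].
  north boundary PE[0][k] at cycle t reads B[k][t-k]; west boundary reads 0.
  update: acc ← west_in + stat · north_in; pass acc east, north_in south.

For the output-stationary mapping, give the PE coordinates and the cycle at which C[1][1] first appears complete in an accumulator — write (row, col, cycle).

(row, col, cycle) = (1, 1, 4)

OS — PE[1][1] is where C[1][1] collects:
  step 0 · PE1,1: acc=0; fwd→0 fwd↓0
  step 1 · PE1,1: acc=0; fwd→0 fwd↓0
  step 2 · PE1,1: acc=7; fwd→7 fwd↓1
  step 3 · PE1,1: acc=37; fwd→5 fwd↓6
  step 4 · PE1,1: acc=57; fwd→4 fwd↓5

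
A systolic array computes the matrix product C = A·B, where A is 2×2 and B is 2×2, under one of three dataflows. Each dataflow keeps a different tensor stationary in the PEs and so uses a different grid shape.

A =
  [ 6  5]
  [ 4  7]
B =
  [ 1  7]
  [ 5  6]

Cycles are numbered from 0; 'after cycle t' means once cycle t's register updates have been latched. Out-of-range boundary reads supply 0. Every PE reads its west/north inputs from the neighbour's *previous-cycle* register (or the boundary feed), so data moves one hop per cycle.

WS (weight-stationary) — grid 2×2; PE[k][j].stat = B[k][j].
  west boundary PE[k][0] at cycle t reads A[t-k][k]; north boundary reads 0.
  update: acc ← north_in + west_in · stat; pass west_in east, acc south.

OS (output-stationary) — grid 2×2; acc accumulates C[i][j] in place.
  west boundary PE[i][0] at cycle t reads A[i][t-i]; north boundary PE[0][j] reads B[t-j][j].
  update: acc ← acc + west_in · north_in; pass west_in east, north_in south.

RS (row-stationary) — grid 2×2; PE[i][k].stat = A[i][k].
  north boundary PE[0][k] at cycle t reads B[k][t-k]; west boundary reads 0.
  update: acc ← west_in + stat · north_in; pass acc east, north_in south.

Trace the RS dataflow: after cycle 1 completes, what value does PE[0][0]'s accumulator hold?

PE[0][0].acc = 42

Tracing RS — 2×2 array, target PE[0][0]:
  [0] (0,0) acc=6 (h:6 v:1)
  [1] (0,0) acc=42 (h:42 v:7)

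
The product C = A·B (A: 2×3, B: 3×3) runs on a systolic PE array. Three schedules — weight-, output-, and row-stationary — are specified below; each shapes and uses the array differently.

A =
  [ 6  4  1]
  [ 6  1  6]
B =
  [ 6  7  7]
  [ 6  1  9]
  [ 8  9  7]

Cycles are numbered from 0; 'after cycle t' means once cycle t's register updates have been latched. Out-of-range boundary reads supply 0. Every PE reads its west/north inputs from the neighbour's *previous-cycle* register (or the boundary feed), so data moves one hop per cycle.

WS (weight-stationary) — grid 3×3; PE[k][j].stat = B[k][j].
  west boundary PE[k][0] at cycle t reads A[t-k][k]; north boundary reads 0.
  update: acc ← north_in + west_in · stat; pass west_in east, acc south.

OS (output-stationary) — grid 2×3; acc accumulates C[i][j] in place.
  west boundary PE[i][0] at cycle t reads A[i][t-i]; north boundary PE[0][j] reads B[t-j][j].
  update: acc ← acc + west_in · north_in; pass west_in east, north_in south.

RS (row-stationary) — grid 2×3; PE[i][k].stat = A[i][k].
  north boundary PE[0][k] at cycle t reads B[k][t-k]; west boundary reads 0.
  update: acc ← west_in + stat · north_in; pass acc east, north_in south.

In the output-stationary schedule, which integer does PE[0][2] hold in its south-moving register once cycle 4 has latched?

OS (2×3). Following PE[0][2] plus its west/north inputs:
  [0] (0,1) acc=0 (h:0 v:0)
  [0] (0,2) acc=0 (h:0 v:0)
  [1] (0,1) acc=42 (h:6 v:7)
  [1] (0,2) acc=0 (h:0 v:0)
  [2] (0,1) acc=46 (h:4 v:1)
  [2] (0,2) acc=42 (h:6 v:7)
  [3] (0,1) acc=55 (h:1 v:9)
  [3] (0,2) acc=78 (h:4 v:9)
  [4] (0,1) acc=55 (h:0 v:0)
  [4] (0,2) acc=85 (h:1 v:7)

register = 7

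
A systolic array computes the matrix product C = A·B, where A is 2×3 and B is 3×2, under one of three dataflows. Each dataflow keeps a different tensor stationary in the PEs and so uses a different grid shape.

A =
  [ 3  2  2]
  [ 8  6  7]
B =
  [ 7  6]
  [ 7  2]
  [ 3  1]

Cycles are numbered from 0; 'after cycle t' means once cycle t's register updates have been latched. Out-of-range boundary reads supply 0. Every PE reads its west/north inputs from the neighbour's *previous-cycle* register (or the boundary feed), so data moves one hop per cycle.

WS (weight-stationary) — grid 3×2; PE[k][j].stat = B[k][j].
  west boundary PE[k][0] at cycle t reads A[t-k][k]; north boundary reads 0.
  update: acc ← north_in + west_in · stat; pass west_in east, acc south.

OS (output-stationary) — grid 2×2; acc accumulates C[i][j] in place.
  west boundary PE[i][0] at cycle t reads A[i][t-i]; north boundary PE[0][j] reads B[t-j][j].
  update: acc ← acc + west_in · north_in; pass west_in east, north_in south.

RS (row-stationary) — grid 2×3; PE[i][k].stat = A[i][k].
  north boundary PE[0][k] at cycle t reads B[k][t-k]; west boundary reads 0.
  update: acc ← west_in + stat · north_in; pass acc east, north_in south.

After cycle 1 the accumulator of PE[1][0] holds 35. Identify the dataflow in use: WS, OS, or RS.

dataflow = WS

— WS: 3×2; PE[1][0] trace:
  t=0 PE[1][0]: acc=0 h=0 v=0
  t=1 PE[1][0]: acc=35 h=2 v=35
— OS: 2×2; PE[1][0] trace:
  t=0 PE[1][0]: acc=0 h=0 v=0
  t=1 PE[1][0]: acc=56 h=8 v=7
— RS: 2×3; PE[1][0] trace:
  t=0 PE[1][0]: acc=0 h=0 v=0
  t=1 PE[1][0]: acc=56 h=56 v=7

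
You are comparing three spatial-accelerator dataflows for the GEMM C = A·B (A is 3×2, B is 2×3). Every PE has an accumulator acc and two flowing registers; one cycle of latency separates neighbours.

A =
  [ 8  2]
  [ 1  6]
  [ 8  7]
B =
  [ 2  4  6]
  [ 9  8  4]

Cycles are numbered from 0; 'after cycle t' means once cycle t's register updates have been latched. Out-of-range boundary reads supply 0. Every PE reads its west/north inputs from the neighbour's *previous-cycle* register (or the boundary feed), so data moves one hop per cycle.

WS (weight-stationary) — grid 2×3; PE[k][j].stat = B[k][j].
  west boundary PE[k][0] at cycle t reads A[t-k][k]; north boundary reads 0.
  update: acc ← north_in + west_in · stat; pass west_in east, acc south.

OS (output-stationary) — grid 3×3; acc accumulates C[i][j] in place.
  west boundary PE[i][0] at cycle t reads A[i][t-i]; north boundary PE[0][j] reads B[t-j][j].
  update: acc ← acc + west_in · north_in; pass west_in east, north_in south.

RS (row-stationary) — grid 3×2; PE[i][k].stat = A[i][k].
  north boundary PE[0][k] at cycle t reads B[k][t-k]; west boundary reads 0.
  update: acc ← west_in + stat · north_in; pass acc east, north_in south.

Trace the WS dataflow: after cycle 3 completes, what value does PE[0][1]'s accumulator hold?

PE[0][1].acc = 32

Tracing WS — 2×3 array, target PE[0][1]:
  c0 r0c0: 16 / 8 / 16
  c0 r0c1: 0 / 0 / 0
  c1 r0c0: 2 / 1 / 2
  c1 r0c1: 32 / 8 / 32
  c2 r0c0: 16 / 8 / 16
  c2 r0c1: 4 / 1 / 4
  c3 r0c0: 0 / 0 / 0
  c3 r0c1: 32 / 8 / 32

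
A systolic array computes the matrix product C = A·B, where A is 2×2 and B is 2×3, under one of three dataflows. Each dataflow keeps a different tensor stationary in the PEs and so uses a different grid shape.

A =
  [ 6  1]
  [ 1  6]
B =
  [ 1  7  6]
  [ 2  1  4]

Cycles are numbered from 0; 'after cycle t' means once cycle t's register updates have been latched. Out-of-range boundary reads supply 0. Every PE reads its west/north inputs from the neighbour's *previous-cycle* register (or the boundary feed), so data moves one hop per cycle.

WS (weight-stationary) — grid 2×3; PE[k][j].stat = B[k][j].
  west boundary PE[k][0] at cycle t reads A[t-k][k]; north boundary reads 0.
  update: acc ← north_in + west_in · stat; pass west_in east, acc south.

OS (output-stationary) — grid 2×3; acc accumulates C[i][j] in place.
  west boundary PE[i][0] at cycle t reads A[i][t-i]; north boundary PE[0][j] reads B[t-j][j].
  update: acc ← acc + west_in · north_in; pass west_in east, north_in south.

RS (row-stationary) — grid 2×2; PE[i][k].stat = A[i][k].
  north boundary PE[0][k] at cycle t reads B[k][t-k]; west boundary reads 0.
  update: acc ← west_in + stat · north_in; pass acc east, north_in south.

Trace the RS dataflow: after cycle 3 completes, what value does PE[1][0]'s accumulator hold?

PE[1][0].acc = 6

RS (2×2). Following PE[1][0] plus its west/north inputs:
  [0] (0,0) acc=6 (h:6 v:1)
  [0] (1,0) acc=0 (h:0 v:0)
  [1] (0,0) acc=42 (h:42 v:7)
  [1] (1,0) acc=1 (h:1 v:1)
  [2] (0,0) acc=36 (h:36 v:6)
  [2] (1,0) acc=7 (h:7 v:7)
  [3] (0,0) acc=0 (h:0 v:0)
  [3] (1,0) acc=6 (h:6 v:6)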